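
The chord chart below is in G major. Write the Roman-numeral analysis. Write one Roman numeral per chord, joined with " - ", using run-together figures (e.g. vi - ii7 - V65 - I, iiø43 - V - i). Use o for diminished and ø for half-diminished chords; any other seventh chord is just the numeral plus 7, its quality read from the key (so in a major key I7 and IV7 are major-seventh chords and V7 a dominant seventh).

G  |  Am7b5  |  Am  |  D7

G has root G, degree 1 in G major, so I.
Am7b5: half-diminished seventh chord on A — chromatic; iiø7 (borrowed from the parallel minor).
Am has root A, degree 2 in G major, so ii.
D7: root D is the dominant; dominant seventh chord there is V7.

I - iiø7 - ii - V7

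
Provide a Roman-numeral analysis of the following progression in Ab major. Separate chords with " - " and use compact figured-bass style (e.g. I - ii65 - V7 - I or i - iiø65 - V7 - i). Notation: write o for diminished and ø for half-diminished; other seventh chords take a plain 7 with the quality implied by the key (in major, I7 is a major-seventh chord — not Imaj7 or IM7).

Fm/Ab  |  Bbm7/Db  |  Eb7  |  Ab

vi6 - ii65 - V7 - I

Fm/Ab: root F is the submediant; minor triad there is vi6.
Bbm7/Db: root Bb is the supertonic; minor seventh chord there is ii65.
Eb7: root Eb is the dominant; dominant seventh chord there is V7.
Ab: root Ab is the tonic; major triad there is I.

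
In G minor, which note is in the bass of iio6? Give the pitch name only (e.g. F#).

C

iio in G minor has root A; the chord is A-C-Eb.
The figure 6 means first inversion — the third is in the bass.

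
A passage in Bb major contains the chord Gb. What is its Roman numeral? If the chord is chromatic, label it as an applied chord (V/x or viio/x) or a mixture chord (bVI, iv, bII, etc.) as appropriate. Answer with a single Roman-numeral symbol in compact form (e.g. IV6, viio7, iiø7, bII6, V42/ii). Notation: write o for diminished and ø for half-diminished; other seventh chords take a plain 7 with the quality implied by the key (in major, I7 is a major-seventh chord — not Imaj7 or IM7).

bVI

The pitches Gb-Bb-Db form a major triad rooted on Gb.
Gb is the lowered sixth degree of Bb major (diatonic 6 would be G). This is a major triad on the lowered sixth degree, borrowed from the parallel minor.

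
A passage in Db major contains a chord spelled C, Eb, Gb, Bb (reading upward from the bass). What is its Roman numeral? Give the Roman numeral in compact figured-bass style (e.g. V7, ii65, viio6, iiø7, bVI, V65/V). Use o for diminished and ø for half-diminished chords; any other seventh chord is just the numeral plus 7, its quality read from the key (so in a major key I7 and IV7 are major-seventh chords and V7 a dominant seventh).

viiø7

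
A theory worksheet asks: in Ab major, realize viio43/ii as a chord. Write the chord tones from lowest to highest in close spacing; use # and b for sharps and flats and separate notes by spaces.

Eb Gb A C

viio43/ii is a secondary leading-tone chord. The target ii is Bb in Ab major; the applied chord is rooted a semitone below, on A.
Building a fully diminished seventh chord on A gives A-C-Eb-Gb.
The figured bass 43 indicates second inversion, placing the fifth (Eb) in the bass: Eb-Gb-A-C.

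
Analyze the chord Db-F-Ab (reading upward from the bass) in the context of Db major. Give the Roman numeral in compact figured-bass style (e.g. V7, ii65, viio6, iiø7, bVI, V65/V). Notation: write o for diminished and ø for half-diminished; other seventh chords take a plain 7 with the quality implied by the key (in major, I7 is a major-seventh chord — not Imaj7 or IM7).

Stacked in thirds the chord is Db-F-Ab: a major triad on Db.
Db is scale degree 1 in Db major, and a major triad on that degree is written I.

I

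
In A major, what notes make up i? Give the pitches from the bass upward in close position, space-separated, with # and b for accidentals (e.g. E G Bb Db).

i is the minor tonic, borrowed from the parallel minor. In A major that root is A.
So the chord is A-C-E.

A C E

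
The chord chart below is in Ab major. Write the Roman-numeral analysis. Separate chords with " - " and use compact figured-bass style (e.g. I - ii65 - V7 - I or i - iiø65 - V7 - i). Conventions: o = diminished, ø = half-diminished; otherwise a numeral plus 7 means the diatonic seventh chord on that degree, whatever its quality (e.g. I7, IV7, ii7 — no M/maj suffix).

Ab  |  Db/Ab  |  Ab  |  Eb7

Ab has root Ab, degree 1 in Ab major, so I.
Db/Ab: root Db is the subdominant; major triad there is IV64.
Ab has root Ab, degree 1 in Ab major, so I.
Eb7: root Eb is the dominant; dominant seventh chord there is V7.

I - IV64 - I - V7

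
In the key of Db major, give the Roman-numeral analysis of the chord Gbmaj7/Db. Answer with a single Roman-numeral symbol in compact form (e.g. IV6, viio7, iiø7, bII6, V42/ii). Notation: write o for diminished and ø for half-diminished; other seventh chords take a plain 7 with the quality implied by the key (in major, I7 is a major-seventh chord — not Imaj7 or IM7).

Stacked in thirds the chord is Gb-Bb-Db-F: a major seventh chord on Gb.
In Db major, Gb is the subdominant; the diatonic major seventh chord there is IV7.
With Db in the bass the chord is in second inversion, so the figured bass is 43.

IV43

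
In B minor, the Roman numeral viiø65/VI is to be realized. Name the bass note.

A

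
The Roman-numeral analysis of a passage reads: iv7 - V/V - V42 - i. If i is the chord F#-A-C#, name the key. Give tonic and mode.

F# minor

The chord F#m is a minor triad rooted on F#; its label is i.
If F# is scale degree 1 and the mode makes that degree carry a minor triad, the tonic is F# and the mode is minor.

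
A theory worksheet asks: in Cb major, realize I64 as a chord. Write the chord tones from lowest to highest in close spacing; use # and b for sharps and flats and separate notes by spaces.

Gb Cb Eb

The numeral's case and figure indicate a major triad. In Cb major its root, scale degree 1, is Cb.
That chord is spelled Cb-Eb-Gb.
The figured bass 64 indicates second inversion, placing the fifth (Gb) in the bass: Gb-Cb-Eb.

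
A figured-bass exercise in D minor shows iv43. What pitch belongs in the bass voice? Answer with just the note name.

iv in D minor has root G; the chord is G-Bb-D-F.
The figure 43 means second inversion — the fifth is in the bass.

D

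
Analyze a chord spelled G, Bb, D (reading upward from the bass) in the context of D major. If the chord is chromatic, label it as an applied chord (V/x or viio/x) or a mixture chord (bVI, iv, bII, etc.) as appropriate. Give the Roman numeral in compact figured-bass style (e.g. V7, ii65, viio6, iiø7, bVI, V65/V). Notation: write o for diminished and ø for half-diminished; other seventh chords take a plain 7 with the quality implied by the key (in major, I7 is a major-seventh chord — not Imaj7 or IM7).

iv

The pitches G-Bb-D form a minor triad rooted on G.
G is the fourth degree of D major. This is the minor subdominant, borrowed from the parallel minor.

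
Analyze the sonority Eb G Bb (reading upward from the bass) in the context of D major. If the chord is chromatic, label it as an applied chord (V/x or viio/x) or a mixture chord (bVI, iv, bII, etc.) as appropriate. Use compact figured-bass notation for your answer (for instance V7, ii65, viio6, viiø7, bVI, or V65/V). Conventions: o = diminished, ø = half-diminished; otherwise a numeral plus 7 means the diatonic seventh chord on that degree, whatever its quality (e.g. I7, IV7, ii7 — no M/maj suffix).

bII

Stacked in thirds the chord is Eb-G-Bb: a major triad on Eb.
Eb is the lowered second degree of D major (diatonic 2 would be E). This is the Neapolitan chord — a major triad on the lowered second degree.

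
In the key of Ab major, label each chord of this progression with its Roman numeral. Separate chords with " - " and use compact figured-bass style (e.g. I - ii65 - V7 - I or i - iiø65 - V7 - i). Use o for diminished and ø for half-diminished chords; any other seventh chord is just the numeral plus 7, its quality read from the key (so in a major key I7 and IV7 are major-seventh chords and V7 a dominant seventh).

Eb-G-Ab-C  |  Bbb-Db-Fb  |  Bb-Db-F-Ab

I43 - bII - ii7

Eb-G-Ab-C: root Ab is the tonic; major seventh chord there is I43.
Bbb-Db-Fb: major triad on Bbb — chromatic; Bbb is the lowered second degree, so this is the Neapolitan chord, bII.
Bb-Db-F-Ab: minor seventh chord on Bb = scale degree 2 → ii7.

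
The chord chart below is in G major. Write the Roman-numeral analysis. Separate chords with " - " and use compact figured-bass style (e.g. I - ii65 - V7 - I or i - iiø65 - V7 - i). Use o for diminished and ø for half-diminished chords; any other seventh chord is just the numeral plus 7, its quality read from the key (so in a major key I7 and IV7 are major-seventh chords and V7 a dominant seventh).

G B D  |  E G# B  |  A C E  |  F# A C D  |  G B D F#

I - V/ii - ii - V65 - I7

G-B-D has root G, degree 1 in G major, so I.
E-G#-B: a major triad on E, the applied dominant of ii → V/ii.
A-C-E has root A, degree 2 in G major, so ii.
F#-A-C-D: dominant seventh chord on D = scale degree 5 → V65.
G-B-D-F# has root G, degree 1 in G major, so I7.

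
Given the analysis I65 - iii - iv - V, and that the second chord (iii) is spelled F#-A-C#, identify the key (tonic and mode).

The chord F#m is a minor triad rooted on F#; its label is iii.
If F# is scale degree 3 and the mode makes that degree carry a minor triad, the tonic is D and the mode is major.

D major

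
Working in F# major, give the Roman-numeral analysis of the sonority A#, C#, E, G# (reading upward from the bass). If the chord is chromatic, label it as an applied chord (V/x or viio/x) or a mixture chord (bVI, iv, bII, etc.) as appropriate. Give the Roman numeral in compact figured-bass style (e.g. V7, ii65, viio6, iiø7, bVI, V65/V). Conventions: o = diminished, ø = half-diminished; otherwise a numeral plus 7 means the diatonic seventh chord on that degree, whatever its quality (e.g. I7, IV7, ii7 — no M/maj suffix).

Stacked in thirds the chord is A#-C#-E-G#: a half-diminished seventh chord on A#.
A# sits a half step below B (IV in F# major); a diminished chord there is the applied leading-tone chord of IV.

viiø7/IV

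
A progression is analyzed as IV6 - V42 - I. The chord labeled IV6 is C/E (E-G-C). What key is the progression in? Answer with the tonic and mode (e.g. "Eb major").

IV6 is given as E-G-C — a major triad with root C.
IV6 on C implies C is the subdominant; that puts the tonic at G, and the uppercase numeral fits major mode.

G major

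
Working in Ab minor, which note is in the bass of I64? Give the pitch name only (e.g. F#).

I in Ab minor has root Ab; the chord is Ab-C-Eb.
The figure 64 means second inversion — the fifth is in the bass.

Eb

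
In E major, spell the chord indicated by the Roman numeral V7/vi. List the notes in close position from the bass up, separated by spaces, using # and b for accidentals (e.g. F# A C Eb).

G# B# D# F#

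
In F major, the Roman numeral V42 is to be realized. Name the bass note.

Bb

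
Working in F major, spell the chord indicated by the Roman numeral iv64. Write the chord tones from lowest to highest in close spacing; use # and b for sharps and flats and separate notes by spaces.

F Bb Db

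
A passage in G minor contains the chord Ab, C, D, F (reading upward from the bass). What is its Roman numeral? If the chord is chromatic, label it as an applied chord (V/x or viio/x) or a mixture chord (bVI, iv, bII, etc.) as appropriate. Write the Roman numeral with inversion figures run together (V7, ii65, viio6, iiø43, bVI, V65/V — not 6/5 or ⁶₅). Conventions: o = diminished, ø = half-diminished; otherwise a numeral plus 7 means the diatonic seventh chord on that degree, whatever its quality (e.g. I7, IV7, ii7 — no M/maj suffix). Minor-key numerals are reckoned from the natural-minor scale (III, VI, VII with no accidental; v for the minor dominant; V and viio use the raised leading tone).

viiø43/VI

The pitches D-F-Ab-C form a half-diminished seventh chord rooted on D.
D sits a half step below Eb (VI in G minor); a diminished chord there is the applied leading-tone chord of VI.
With Ab in the bass the chord is in second inversion, so the figured bass is 43.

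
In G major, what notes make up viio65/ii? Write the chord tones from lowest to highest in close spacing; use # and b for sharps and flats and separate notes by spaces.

B D F G#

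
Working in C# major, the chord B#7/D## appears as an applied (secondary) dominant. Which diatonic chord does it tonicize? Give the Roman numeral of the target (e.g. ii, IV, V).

iii

The chord is a dominant seventh chord on B#.
A dominant resolves down a perfect fifth: B# → E#. In C# major, E# is scale degree 3, i.e. iii.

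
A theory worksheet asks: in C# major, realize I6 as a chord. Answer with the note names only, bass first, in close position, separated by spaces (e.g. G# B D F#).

E# G# C#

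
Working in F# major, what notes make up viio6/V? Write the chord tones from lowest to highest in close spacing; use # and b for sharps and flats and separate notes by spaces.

The slash marks an applied leading-tone chord: viio of V. In F# major, V is C#, so the leading tone to it is B#, a half step below.
Building a diminished triad on B# gives B#-D#-F#.
With the 6 figure the chord is in first inversion; from the bass D# upward in close position it reads D#-F#-B#.

D# F# B#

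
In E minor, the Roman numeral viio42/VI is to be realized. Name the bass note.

The applied chord viio42/VI is rooted on B: B-D-F-Ab.
The figure 42 means third inversion — the seventh is in the bass.

Ab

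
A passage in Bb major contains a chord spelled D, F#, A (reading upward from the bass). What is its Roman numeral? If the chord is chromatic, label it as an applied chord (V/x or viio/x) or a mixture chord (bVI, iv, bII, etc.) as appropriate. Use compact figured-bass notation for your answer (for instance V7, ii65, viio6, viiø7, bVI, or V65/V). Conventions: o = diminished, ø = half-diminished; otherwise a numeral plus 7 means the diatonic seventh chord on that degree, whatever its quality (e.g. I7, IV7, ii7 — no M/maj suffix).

Stacked in thirds the chord is D-F#-A: a major triad on D.
D is not a diatonic chord root with this quality in Bb major, but it lies a perfect fifth above G (vi), so the chord functions as an applied dominant of vi.

V/vi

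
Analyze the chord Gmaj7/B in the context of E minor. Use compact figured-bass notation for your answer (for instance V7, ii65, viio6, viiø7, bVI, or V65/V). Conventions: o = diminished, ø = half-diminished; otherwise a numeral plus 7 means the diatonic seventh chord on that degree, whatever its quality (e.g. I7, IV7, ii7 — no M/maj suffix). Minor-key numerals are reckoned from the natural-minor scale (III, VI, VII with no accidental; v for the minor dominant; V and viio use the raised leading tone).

III65

Stacked in thirds the chord is G-B-D-F#: a major seventh chord on G.
G is scale degree 3 in E minor, and a major seventh chord on that degree is written III7.
With B in the bass the chord is in first inversion, so the figured bass is 65.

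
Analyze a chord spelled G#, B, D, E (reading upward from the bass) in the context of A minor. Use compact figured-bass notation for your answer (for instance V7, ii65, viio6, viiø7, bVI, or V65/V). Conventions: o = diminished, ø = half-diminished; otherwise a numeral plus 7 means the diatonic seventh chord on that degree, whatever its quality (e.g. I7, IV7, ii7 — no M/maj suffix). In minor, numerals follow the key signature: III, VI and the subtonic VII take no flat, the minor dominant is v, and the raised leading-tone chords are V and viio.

V65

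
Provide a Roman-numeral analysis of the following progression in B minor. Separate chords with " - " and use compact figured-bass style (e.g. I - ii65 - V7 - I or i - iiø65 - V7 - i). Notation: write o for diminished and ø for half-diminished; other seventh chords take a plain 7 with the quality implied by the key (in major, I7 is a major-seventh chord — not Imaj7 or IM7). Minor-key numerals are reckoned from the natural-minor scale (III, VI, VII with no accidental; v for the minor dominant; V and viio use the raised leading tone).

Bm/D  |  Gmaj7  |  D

i6 - VI7 - III

Bm/D has root B, degree 1 in B minor, so i6.
Gmaj7 has root G, degree 6 in B minor, so VI7.
D has root D, degree 3 in B minor, so III.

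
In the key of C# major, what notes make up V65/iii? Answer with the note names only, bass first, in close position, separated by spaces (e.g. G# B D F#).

D## F## A# B#

V65/iii is a secondary dominant — the dominant seventh of iii. iii in C# major is E#, so the applied chord's root is B#, a perfect fifth above.
Building a dominant seventh chord on B# gives B#-D##-F##-A#.
The figured bass 65 indicates first inversion, placing the third (D##) in the bass: D##-F##-A#-B#.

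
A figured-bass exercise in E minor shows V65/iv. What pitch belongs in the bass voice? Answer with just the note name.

G#

The applied chord V65/iv is rooted on E: E-G#-B-D.
The figure 65 means first inversion — the third is in the bass.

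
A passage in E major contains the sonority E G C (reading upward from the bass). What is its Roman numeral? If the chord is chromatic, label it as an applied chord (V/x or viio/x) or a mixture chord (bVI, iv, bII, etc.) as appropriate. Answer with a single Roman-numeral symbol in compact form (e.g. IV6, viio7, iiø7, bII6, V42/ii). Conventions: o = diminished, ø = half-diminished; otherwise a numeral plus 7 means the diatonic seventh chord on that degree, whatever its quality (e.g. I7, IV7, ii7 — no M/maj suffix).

bVI6

The pitches C-E-G form a major triad rooted on C.
C is the lowered sixth degree of E major (diatonic 6 would be C#). This is a major triad on the lowered sixth degree, borrowed from the parallel minor.
With E in the bass the chord is in first inversion, so the figured bass is 6.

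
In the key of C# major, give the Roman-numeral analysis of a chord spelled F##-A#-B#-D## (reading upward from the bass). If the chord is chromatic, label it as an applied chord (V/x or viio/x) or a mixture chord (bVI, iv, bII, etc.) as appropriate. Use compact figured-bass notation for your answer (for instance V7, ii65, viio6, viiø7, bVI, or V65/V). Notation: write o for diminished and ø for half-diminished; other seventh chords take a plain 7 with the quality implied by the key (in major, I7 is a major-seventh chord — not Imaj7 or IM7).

V43/iii

Stacked in thirds the chord is B#-D##-F##-A#: a dominant seventh chord on B#.
B# is not a diatonic chord root with this quality in C# major, but it lies a perfect fifth above E# (iii), so the chord functions as an applied dominant of iii.
With F## in the bass the chord is in second inversion, so the figured bass is 43.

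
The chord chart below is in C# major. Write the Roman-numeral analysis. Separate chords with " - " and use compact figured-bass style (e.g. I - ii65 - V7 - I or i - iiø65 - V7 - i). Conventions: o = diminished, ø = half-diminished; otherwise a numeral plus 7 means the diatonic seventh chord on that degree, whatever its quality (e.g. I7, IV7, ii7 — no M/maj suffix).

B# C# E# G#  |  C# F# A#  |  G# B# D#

B#-C#-E#-G#: root C# is the tonic; major seventh chord there is I42.
C#-F#-A#: root F# is the subdominant; major triad there is IV64.
G#-B#-D#: major triad on G# = scale degree 5 → V.

I42 - IV64 - V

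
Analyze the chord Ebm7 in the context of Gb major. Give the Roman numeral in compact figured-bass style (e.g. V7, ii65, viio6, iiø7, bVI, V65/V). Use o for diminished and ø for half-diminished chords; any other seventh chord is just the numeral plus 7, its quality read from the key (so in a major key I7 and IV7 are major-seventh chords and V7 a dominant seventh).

vi7

The pitches Eb-Gb-Bb-Db form a minor seventh chord rooted on Eb.
In Gb major, Eb is the submediant; the diatonic minor seventh chord there is vi7.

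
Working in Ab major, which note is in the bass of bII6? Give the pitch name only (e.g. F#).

bII in Ab major has root Bbb; the chord is Bbb-Db-Fb.
The figure 6 means first inversion — the third is in the bass.

Db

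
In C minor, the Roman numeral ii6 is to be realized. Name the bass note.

F

ii in C minor has root D; the chord is D-F-A.
The figure 6 means first inversion — the third is in the bass.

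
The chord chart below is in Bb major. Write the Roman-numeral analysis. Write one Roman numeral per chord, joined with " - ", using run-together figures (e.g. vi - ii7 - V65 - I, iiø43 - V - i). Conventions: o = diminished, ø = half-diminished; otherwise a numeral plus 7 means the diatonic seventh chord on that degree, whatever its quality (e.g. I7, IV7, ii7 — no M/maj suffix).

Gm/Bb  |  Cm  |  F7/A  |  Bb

Gm/Bb: minor triad on G = scale degree 6 → vi6.
Cm: root C is the supertonic; minor triad there is ii.
F7/A has root F, degree 5 in Bb major, so V65.
Bb: major triad on Bb = scale degree 1 → I.

vi6 - ii - V65 - I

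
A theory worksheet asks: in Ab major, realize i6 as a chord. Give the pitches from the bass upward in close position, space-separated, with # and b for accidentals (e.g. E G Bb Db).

Cb Eb Ab

i6 is the minor tonic, borrowed from the parallel minor. In Ab major that root is Ab.
So the chord is Ab-Cb-Eb, a minor triad.
The figured bass 6 indicates first inversion, placing the third (Cb) in the bass: Cb-Eb-Ab.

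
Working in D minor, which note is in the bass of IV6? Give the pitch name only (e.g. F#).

B

IV in D minor has root G; the chord is G-B-D.
The figure 6 means first inversion — the third is in the bass.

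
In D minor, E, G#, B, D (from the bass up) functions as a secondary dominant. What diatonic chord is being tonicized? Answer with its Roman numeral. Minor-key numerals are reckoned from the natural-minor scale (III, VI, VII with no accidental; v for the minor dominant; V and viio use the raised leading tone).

The chord is a dominant seventh chord on E.
A dominant resolves down a perfect fifth: E → A. In D minor, A is scale degree 5, i.e. V.

V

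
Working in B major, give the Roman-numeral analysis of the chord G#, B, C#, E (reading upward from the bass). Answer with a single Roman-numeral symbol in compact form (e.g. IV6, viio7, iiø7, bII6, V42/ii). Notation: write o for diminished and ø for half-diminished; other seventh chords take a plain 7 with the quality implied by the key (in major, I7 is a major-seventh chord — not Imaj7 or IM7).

Stacked in thirds the chord is C#-E-G#-B: a minor seventh chord on C#.
In B major, C# is the supertonic; the diatonic minor seventh chord there is ii7.
With G# in the bass the chord is in second inversion, so the figured bass is 43.

ii43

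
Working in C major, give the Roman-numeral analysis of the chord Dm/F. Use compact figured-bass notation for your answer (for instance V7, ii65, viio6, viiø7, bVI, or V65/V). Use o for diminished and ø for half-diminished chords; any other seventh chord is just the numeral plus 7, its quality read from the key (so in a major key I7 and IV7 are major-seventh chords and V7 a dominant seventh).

ii6

The pitches D-F-A form a minor triad rooted on D.
In C major, D is the supertonic; the diatonic minor triad there is ii.
With F in the bass the chord is in first inversion, so the figured bass is 6.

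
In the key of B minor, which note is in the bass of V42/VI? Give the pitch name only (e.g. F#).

The applied chord V42/VI is rooted on D: D-F#-A-C.
The figure 42 means third inversion — the seventh is in the bass.

C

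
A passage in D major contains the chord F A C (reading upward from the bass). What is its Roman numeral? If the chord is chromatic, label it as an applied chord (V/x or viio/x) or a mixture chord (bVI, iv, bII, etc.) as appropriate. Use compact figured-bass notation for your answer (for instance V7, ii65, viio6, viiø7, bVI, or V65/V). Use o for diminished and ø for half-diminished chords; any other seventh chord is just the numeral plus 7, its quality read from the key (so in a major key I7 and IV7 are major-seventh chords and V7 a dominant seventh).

The pitches F-A-C form a major triad rooted on F.
F is the lowered third degree of D major (diatonic 3 would be F#). This is a major triad on the lowered third degree, borrowed from the parallel minor.

bIII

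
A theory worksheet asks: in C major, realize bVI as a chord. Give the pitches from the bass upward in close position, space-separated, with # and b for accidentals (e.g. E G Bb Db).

bVI is a major triad on the lowered sixth degree, borrowed from the parallel minor. In C major that root is Ab.
So the chord is Ab-C-Eb, a major triad.

Ab C Eb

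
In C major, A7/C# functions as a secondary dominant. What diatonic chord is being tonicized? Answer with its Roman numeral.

The chord is a dominant seventh chord on A.
A dominant resolves down a perfect fifth: A → D. In C major, D is scale degree 2, i.e. ii.

ii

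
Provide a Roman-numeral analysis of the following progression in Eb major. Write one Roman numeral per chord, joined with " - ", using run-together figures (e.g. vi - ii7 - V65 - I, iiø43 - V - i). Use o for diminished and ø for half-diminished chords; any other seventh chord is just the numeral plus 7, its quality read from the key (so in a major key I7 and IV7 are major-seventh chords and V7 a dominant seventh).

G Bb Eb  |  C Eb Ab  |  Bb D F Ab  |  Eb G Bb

I6 - IV6 - V7 - I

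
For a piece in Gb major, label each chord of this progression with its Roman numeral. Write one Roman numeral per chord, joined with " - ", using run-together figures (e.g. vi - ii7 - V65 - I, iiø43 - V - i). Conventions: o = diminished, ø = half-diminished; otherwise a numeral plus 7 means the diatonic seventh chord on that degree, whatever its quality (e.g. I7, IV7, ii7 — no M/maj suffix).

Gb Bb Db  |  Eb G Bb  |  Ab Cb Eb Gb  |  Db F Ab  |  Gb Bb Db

I - V/ii - ii7 - V - I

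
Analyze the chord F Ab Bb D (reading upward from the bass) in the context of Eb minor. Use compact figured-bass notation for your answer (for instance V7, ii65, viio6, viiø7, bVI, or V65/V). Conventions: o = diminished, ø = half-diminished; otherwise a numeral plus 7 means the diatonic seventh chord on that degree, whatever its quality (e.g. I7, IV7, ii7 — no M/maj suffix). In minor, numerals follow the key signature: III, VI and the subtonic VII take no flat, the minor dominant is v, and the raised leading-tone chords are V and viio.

V43

The pitches Bb-D-F-Ab form a dominant seventh chord rooted on Bb.
In Eb minor, Bb is the dominant; the diatonic dominant seventh chord there is V7.
With F in the bass the chord is in second inversion, so the figured bass is 43.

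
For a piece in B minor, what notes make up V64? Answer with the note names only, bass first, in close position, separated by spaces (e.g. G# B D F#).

In B minor, the fifth degree is F#. The dominant is major (leading tone raised), so V is a major triad.
Stacking thirds from F# gives F#-A#-C#.
The figured bass 64 indicates second inversion, placing the fifth (C#) in the bass: C#-F#-A#.

C# F# A#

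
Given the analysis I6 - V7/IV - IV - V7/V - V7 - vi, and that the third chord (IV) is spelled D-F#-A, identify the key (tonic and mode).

The anchor chord is a major triad on D, labeled IV.
If D is scale degree 4 and the mode makes that degree carry a major triad, the tonic is A and the mode is major.

A major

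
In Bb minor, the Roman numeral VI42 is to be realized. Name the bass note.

F

VI in Bb minor has root Gb; the chord is Gb-Bb-Db-F.
The figure 42 means third inversion — the seventh is in the bass.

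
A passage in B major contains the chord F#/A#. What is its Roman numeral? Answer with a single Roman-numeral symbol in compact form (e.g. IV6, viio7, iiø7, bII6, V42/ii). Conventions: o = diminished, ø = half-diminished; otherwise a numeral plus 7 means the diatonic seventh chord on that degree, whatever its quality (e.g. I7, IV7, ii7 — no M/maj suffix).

The pitches F#-A#-C# form a major triad rooted on F#.
In B major, F# is the dominant; the diatonic major triad there is V.
With A# in the bass the chord is in first inversion, so the figured bass is 6.

V6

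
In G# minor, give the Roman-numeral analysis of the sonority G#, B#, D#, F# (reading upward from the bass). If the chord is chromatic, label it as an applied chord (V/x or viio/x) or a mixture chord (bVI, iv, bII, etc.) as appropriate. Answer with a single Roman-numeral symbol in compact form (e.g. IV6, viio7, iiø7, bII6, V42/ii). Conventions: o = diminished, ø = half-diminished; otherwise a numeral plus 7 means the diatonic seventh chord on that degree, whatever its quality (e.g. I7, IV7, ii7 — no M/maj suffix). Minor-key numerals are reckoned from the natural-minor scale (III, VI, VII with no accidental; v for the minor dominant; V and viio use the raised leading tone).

V7/iv

Stacked in thirds the chord is G#-B#-D#-F#: a dominant seventh chord on G#.
G# is not a diatonic chord root with this quality in G# minor, but it lies a perfect fifth above C# (iv), so the chord functions as an applied dominant of iv.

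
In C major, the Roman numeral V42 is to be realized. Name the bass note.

V in C major has root G; the chord is G-B-D-F.
The figure 42 means third inversion — the seventh is in the bass.

F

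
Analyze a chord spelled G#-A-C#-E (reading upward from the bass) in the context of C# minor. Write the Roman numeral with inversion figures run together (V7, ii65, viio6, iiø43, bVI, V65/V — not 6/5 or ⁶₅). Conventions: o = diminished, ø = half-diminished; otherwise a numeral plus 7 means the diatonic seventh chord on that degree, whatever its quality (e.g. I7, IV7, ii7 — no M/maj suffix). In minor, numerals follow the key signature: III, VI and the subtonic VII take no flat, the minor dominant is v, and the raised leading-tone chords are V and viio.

VI42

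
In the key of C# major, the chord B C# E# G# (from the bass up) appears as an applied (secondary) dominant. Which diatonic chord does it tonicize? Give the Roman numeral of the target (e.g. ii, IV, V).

The chord is a dominant seventh chord on C#.
A dominant resolves down a perfect fifth: C# → F#. In C# major, F# is scale degree 4, i.e. IV.

IV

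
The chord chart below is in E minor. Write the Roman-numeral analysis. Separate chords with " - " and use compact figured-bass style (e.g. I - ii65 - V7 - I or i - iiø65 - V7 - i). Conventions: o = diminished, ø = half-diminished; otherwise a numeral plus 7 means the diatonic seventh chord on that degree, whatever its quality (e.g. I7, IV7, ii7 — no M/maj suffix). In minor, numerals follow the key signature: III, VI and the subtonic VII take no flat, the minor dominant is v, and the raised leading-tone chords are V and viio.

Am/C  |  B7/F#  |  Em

Am/C: root A is the subdominant; minor triad there is iv6.
B7/F#: dominant seventh chord on B = scale degree 5 → V43.
Em has root E, degree 1 in E minor, so i.

iv6 - V43 - i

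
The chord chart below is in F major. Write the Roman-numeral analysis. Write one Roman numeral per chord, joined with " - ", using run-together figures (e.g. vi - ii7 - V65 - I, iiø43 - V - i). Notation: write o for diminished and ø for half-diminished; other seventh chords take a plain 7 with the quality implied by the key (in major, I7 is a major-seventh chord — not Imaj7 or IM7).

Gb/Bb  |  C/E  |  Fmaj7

bII6 - V6 - I7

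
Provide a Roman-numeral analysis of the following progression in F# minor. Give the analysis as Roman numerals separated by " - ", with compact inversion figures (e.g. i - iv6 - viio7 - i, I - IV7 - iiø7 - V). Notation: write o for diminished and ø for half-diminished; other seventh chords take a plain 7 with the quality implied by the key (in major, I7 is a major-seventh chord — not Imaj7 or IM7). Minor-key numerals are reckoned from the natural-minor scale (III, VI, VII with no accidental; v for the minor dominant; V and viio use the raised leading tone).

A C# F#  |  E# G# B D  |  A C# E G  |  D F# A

i6 - viio7 - V7/VI - VI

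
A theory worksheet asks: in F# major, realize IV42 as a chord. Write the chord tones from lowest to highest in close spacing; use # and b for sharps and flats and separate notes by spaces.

A# B D# F#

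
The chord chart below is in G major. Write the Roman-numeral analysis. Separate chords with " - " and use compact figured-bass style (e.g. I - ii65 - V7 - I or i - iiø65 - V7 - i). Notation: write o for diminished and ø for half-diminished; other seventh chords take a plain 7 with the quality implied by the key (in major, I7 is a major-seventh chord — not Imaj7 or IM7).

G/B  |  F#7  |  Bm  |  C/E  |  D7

G/B: major triad on G = scale degree 1 → I6.
F#7: a dominant seventh chord on F#, the applied dominant of iii → V7/iii.
Bm has root B, degree 3 in G major, so iii.
C/E has root C, degree 4 in G major, so IV6.
D7: root D is the dominant; dominant seventh chord there is V7.

I6 - V7/iii - iii - IV6 - V7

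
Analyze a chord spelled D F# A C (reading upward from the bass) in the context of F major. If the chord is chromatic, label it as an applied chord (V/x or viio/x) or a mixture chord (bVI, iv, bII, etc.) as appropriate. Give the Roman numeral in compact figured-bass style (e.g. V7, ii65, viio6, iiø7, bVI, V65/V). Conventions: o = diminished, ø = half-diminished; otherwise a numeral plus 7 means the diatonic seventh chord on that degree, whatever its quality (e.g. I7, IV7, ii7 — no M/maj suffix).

V7/ii

Stacked in thirds the chord is D-F#-A-C: a dominant seventh chord on D.
D is not a diatonic chord root with this quality in F major, but it lies a perfect fifth above G (ii), so the chord functions as an applied dominant of ii.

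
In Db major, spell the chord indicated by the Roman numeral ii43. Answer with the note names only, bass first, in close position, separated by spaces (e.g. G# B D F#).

Bb Db Eb Gb

The numeral's case and figure indicate a minor seventh chord. In Db major its root, the supertonic, is Eb.
Stacking thirds from Eb gives Eb-Gb-Bb-Db.
The figured bass 43 indicates second inversion, placing the fifth (Bb) in the bass: Bb-Db-Eb-Gb.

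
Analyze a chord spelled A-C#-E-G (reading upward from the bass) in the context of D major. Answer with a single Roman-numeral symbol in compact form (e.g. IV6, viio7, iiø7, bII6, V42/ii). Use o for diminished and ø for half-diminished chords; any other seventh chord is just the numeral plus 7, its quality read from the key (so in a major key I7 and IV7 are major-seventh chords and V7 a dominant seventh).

V7

The pitches A-C#-E-G form a dominant seventh chord rooted on A.
A is scale degree 5 in D major, and a dominant seventh chord on that degree is written V7.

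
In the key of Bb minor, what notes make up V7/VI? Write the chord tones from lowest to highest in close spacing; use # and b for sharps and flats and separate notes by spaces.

Db F Ab Cb

The slash means an applied dominant: we want the dominant of VI. In Bb minor, VI is Gb major, and its dominant is built on Db.
Building a dominant seventh chord on Db gives Db-F-Ab-Cb.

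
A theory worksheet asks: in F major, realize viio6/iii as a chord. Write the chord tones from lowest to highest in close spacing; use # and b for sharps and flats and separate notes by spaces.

B D G#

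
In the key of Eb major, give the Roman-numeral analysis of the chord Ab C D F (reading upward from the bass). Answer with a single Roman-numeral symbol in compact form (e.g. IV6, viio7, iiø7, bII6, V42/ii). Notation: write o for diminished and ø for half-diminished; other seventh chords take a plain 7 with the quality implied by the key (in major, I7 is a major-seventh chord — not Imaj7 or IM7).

Stacked in thirds the chord is D-F-Ab-C: a half-diminished seventh chord on D.
In Eb major, D is the leading tone; the diatonic half-diminished seventh chord there is viiø7.
With Ab in the bass the chord is in second inversion, so the figured bass is 43.

viiø43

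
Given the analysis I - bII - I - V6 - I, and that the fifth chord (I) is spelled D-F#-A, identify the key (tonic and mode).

D major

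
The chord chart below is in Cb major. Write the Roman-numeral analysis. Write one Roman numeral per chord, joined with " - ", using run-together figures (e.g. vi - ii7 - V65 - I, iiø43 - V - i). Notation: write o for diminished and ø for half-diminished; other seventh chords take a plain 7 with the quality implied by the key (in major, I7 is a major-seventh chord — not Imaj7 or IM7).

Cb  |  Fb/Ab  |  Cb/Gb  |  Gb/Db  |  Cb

I - IV6 - I64 - V64 - I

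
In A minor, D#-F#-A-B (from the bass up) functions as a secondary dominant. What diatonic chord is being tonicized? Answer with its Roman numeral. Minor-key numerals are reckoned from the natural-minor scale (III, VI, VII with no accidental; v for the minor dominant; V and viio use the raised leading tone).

V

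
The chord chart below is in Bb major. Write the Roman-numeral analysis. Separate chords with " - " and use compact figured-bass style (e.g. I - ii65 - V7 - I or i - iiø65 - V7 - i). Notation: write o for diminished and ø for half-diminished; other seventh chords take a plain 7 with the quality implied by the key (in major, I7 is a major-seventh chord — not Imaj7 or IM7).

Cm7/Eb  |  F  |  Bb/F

Cm7/Eb: minor seventh chord on C = scale degree 2 → ii65.
F: root F is the dominant; major triad there is V.
Bb/F: major triad on Bb = scale degree 1 → I64.

ii65 - V - I64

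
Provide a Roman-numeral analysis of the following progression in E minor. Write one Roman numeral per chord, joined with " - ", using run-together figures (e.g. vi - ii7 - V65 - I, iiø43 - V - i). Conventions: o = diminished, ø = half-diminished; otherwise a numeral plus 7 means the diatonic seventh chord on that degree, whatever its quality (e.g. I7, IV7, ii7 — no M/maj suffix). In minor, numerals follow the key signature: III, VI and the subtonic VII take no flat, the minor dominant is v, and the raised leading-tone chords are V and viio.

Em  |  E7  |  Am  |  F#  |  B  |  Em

i - V7/iv - iv - V/V - V - i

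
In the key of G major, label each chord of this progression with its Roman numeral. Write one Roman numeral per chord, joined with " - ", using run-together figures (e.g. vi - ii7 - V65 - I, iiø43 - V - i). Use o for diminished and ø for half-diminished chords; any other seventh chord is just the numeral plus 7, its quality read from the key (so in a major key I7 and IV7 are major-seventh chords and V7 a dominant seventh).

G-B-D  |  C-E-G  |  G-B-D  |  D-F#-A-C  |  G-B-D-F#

G-B-D: major triad on G = scale degree 1 → I.
C-E-G has root C, degree 4 in G major, so IV.
G-B-D: major triad on G = scale degree 1 → I.
D-F#-A-C has root D, degree 5 in G major, so V7.
G-B-D-F# has root G, degree 1 in G major, so I7.

I - IV - I - V7 - I7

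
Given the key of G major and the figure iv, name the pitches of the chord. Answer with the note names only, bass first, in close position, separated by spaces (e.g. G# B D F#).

C Eb G

Scale degree 4 in G major is C; here the chord built on it is altered to a minor triad. iv is the minor subdominant, borrowed from the parallel minor.
So the chord is C-Eb-G, a minor triad.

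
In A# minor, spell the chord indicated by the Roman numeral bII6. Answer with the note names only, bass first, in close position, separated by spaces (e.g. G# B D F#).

bII6 is the Neapolitan sixth — a major triad on the lowered second degree, here in its customary first inversion. In A# minor that root is B.
So the chord is B-D#-F#, a major triad.
With the 6 figure the chord is in first inversion; from the bass D# upward in close position it reads D#-F#-B.

D# F# B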